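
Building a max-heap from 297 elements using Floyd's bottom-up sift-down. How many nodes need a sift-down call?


In a heap of 297 elements (0-indexed array):
  Last element index: 296
  Parent of last element: floor((296 - 1) / 2) = 147
  Internal nodes: indices 0 to 147
  Count = floor(297/2) = 148


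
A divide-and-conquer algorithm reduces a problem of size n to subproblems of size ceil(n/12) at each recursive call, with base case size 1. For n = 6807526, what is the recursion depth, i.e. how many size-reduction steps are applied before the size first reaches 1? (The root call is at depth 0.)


Each step divides the size by 12 (rounding up); after k steps the size is ceil(n/12^k), which equals 1 exactly when 12^k >= n.
So the depth is the smallest k with 12^k >= 6807526, i.e. ceil(log_12(6807526)).
12^6 = 2985984 < 6807526 <= 35831808 = 12^7
Recursion depth = 7


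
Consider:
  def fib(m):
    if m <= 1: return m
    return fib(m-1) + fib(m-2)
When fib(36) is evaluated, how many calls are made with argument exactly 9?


Let N(m) = number of times fib(m) is called while evaluating fib(36).
N(36) = 1 (the initial call).
N(35) = 1 (only fib(36) calls it).
For 1 <= m <= 34: fib(m) is called by fib(m+1) and fib(m+2), so
  N(m) = N(m+1) + N(m+2).
fib(0) is called only by fib(2), so N(0) = N(2).
Walk down from m=36:
  N(36)=1, N(35)=1, N(34)=2, N(33)=3, N(32)=5, N(31)=8, N(30)=13, N(29)=21, N(28)=34, N(27)=55, N(26)=89, N(25)=144, N(24)=233, N(23)=377, N(22)=610, N(21)=987, N(20)=1597, N(19)=2584, N(18)=4181, N(17)=6765, N(16)=10946, N(15)=17711, N(14)=28657, N(13)=46368, N(12)=75025, N(11)=121393, N(10)=196418, N(9)=317811
N(9) = 317811


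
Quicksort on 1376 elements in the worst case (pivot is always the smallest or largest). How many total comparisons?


In the worst case, each partition step picks the worst pivot:
  Partition 1: 1375 comparisons (n-1 elements to compare)
  Partition 2: 1374 comparisons
  Partition 3: 1373 comparisons
  Partition 4: 1372 comparisons
  Partition 5: 1371 comparisons
  ...
  Last partition: 0 comparisons
Total = (n-1) + (n-2) + ... + 1 + 0 = n*(n-1)/2
= 1376*1375/2 = 946000


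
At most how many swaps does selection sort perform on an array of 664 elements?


Each of the 663 passes places one element in its final position.
Pass 1: swap minimum into position 0
Pass 2: swap minimum of remaining into position 1
...
Pass 663: last two elements, one swap
Maximum swaps = 664 - 1 = 663


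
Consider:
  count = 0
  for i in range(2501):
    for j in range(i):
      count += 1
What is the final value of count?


For each i, the inner loop runs i times:
  i=0: inner runs 0 times
  i=1: inner runs 1 time
  i=2: inner runs 2 times
  i=3: inner runs 3 times
  i=4: inner runs 4 times
  i=5: inner runs 5 times
  i=6: inner runs 6 times
  i=7: inner runs 7 times
  ...
Total = 0 + 1 + 2 + ... + 2500 = 2501*(2501-1)/2 = 3126250


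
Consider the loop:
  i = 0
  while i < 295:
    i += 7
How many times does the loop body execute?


Starting at i = 0, each iteration adds 7.
Iterations until i >= 295:
  Iteration 1: i = 0 -> i = 7
  Iteration 2: i = 7 -> i = 14
  Iteration 3: i = 14 -> i = 21
  Iteration 4: i = 21 -> i = 28
  Iteration 5: i = 28 -> i = 35
  Iteration 6: i = 35 -> i = 42
  Iteration 7: i = 42 -> i = 49
  Iteration 8: i = 49 -> i = 56
  ... continuing ...
Total iterations = ceil(295/7) = 43


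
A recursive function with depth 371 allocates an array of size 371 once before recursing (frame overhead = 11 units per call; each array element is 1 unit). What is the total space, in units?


Array allocation: 371 units (allocated once)
Stack frames: 371 deep * 11 per frame = 4081 units
Total = 371 + 4081 = 4452


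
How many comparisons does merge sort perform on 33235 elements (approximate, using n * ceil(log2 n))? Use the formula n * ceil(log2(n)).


Recursion depth: ceil(log2(33235)) = 16
Each recursion level merges n = 33235 elements
Total = 33235 * 16 = 531760


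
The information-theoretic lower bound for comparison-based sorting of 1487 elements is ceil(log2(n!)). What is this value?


A binary decision tree of height h has at most 2^h leaves and needs at least n! of them, so h >= ceil(log2(n!)).
1487! is far too large to multiply out, so use Stirling's series:
  ln(n!) ~ n ln n - n + (1/2) ln(2 pi n) + 1/(12n)  (error below 1/(360 n^3), negligible here)
  ln(1487) = 7.3045159
  n ln n = 1487 * 7.3045159 = 10861.8151
  (1/2) ln(2 pi * 1487) = (1/2) ln(9343.0966) = 4.5712
  1/(12*1487) = 0.0001
  ln(1487!) ~ 10861.8151 - 1487 + 4.5712 + 0.0001 = 9379.3864
Convert to base 2: log2(1487!) = 9379.3864 / ln 2 = 9379.3864 / 0.69314718 = 13531.5943
ceil(13531.5943) = 13532


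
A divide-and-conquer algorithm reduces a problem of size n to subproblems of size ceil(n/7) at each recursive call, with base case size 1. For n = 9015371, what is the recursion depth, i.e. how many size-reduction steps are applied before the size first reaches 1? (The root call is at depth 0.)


Each step divides the size by 7 (rounding up); after k steps the size is ceil(n/7^k), which equals 1 exactly when 7^k >= n.
So the depth is the smallest k with 7^k >= 9015371, i.e. ceil(log_7(9015371)).
7^8 = 5764801 < 9015371 <= 40353607 = 7^9
Recursion depth = 9


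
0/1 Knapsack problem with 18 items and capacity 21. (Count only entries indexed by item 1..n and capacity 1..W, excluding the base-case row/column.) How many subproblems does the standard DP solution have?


The DP table is indexed by (item, capacity).
Rows: 18 items
Columns: 21 capacity values (1 to W)
Total subproblems = 18 * 21 = 378


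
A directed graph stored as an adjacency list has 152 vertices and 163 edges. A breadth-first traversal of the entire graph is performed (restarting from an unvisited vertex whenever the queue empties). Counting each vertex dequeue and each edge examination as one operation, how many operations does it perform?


A full BFS traversal dequeues each vertex once and examines each edge once.
Vertex visits: 152
Edge visits: 163
V + E = 152 + 163 = 315


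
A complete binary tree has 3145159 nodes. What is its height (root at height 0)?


In a complete binary tree, level k holds nodes 2^k .. 2^(k+1)-1 (1-indexed).
Height = floor(log2(n)) = floor(log2(3145159)) = 21
Check: 2^21 = 2097152 <= 3145159 < 4194304 = 2^22


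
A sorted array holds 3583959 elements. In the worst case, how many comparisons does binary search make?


Halving sequence: 3583959 -> 1791979 -> 895989 -> 447994 -> 223997 -> 111998 -> 55999 -> 27999 -> 13999 -> 6999 -> 3499 -> 1749 -> 874 -> 437 -> 218 -> 109 -> 54 -> 27 -> 13 -> 6 -> 3 -> 1
Number of halvings = 21
Max comparisons = 21 + 1 = 22


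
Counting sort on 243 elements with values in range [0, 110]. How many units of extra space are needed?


Output array size: 243 (to store sorted result)
Count array size: 111 (one slot per possible value, range 0 to 110)
Total extra space = 243 + 111 = 354


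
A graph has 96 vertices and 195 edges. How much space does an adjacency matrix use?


Adjacency matrix: V x V grid of entries
Space = V^2 = 96^2 = 96 * 96 = 9216


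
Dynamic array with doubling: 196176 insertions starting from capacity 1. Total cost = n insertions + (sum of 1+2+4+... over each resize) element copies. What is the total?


n = 196176
Insertion costs: 196176
Resizes copy 1, 2, 4, ... up to the largest power of 2 that is <= n-1 = 196175, i.e. 131072.
Copy costs = 1 + 2 + 4 + 8 + 16 + 32 + 64 + 128 + 256 + 512 + 1024 + 2048 + 4096 + 8192 + 16384 + 32768 + 65536 + 131072 = 262143
Total = 196176 + 262143 = 458319


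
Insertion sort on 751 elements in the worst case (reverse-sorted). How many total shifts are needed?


In the worst case (reverse-sorted), each element shifts past all previous:
  Element 1: 1 shifts
  Element 2: 2 shifts
  Element 3: 3 shifts
  Element 4: 4 shifts
  Element 5: 5 shifts
  ...
  Element 750: 750 shifts
Total = 1 + 2 + ... + 750
= 751*(751-1)/2 = 281625


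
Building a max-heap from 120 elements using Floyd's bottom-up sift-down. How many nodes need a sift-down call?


In a heap of 120 elements (0-indexed array):
  Last element index: 119
  Parent of last element: floor((119 - 1) / 2) = 59
  Internal nodes: indices 0 to 59
  Count = floor(120/2) = 60


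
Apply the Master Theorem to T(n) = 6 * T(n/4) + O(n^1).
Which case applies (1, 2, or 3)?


The Master Theorem: T(n) = a*T(n/b) + O(n^c)
  a = 6, b = 4, c = 1
log_b(a) = log_4(6) ~ 1.292
Compare b^c with a: 4^1 = 4 < 6, so c < log_b(a).
Since c < log_b(a), Case 1 applies.
T(n) = O(n^(log_4 6)) ~ O(n^1.292)
Master Theorem case = 1


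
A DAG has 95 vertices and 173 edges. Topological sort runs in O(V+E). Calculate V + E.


V = 95 (vertex processing)
E = 173 (edge processing)
V + E = 95 + 173 = 268


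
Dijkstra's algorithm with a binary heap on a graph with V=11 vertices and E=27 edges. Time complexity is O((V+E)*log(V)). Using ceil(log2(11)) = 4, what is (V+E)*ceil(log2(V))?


Dijkstra with a binary heap: each vertex is extracted once, each edge may relax once.
Each heap operation costs O(log V).
V + E = 11 + 27 = 38
ceil(log2(11)) = 4 (since 2^3 = 8 < 11 <= 16 = 2^4)
Total heap work = (V+E) * ceil(log2(V)) = 38 * 4 = 152


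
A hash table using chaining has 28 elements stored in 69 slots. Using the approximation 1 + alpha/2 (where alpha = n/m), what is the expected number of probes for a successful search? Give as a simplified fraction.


Load factor alpha = n/m = 28/69
Expected probes = 1 + alpha/2 = 1 + 28/(2*69)
= 1 + 28/138
= 138/138 + 28/138
= 166/138
Simplify: 83/69


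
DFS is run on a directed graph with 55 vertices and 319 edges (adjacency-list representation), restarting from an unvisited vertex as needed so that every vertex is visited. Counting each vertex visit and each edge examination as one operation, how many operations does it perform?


A full DFS traversal processes each vertex exactly once (push/pop on stack).
Each directed edge is examined once.
V = 55, E = 319
V + E = 374


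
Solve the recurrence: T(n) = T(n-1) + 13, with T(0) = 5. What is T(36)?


Unrolling the recurrence:
T(36) = T(35) + 13
       = T(34) + 13 + 13
       = T(33) + 13*3
       ...
       = T(0) + 13*36
       = 5 + 468 = 473


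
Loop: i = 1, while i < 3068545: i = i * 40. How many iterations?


i multiplies by 40 each step:
i = 1 -> 40 -> 1600 -> 64000 -> 2560000 -> 102400000 (stop)
Iterations = ceil(log_40(3068545)) = 5


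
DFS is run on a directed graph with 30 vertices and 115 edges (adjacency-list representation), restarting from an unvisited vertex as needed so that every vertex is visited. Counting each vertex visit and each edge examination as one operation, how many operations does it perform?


A full DFS traversal processes each vertex exactly once (push/pop on stack).
Each directed edge is examined once.
V = 30, E = 115
V + E = 145


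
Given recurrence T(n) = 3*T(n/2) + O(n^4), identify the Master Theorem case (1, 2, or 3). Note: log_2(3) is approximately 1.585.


Master Theorem parameters: a=3, b=2, c=4
log_b(a) = 1.585
Compare b^c with a: 2^4 = 16 > 3, so c > log_b(a).
Comparing c=4 vs log_b(a)=1.585:
4 > 1.585 => Case 3
Result: T(n) = O(n^4)
Master Theorem case = 3


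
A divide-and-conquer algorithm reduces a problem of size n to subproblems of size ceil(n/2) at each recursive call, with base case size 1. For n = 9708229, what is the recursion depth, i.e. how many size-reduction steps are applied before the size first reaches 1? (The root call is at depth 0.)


Each step divides the size by 2 (rounding up); after k steps the size is ceil(n/2^k), which equals 1 exactly when 2^k >= n.
So the depth is the smallest k with 2^k >= 9708229, i.e. ceil(log_2(9708229)).
2^23 = 8388608 < 9708229 <= 16777216 = 2^24
Recursion depth = 24


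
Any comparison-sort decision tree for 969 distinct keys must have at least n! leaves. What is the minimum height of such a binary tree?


A binary decision tree of height h has at most 2^h leaves and needs at least n! of them, so h >= ceil(log2(n!)).
969! is far too large to multiply out, so use Stirling's series:
  ln(n!) ~ n ln n - n + (1/2) ln(2 pi n) + 1/(12n)  (error below 1/(360 n^3), negligible here)
  ln(969) = 6.8762646
  n ln n = 969 * 6.8762646 = 6663.1004
  (1/2) ln(2 pi * 969) = (1/2) ln(6088.4066) = 4.3571
  1/(12*969) = 0.0001
  ln(969!) ~ 6663.1004 - 969 + 4.3571 + 0.0001 = 5698.4576
Convert to base 2: log2(969!) = 5698.4576 / ln 2 = 5698.4576 / 0.69314718 = 8221.1365
ceil(8221.1365) = 8222


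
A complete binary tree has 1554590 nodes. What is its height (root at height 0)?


In a complete binary tree, level k holds nodes 2^k .. 2^(k+1)-1 (1-indexed).
Height = floor(log2(n)) = floor(log2(1554590)) = 20
Check: 2^20 = 1048576 <= 1554590 < 2097152 = 2^21


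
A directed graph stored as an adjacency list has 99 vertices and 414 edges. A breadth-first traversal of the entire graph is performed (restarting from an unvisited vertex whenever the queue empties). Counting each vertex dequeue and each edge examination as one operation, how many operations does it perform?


A full BFS traversal dequeues each vertex once and examines each edge once.
Vertex visits: 99
Edge visits: 414
V + E = 99 + 414 = 513


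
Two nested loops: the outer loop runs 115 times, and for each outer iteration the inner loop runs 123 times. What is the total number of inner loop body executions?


Outer loop: 115 iterations
Inner loop: 123 iterations per outer iteration
Total = 115 * 123 = 14145


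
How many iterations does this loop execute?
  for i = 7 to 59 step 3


The loop variable i takes values starting at 7 and increments by 3 each iteration.
Sequence: i = 7, 10, 13, 16, 19, 22, 25, 28, 31, ...
The upper bound 59 is inclusive, so the count is floor((last - first) / step) + 1:
floor((59 - 7) / 3) + 1 = floor(52/3) + 1 = 17 + 1 = 18


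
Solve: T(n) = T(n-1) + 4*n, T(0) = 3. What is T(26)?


Expanding the recurrence:
T(26) = T(25) + 4*26
       = T(24) + 4*25 + 4*26
       ...
       = T(0) + 4*(1 + 2 + ... + 26)
       = 3 + 4 * 26*27/2
       = 3 + 4 * 351
       = 3 + 1404 = 1407


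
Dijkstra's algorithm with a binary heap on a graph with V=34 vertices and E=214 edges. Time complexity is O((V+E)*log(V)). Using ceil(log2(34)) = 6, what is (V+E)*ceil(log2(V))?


Dijkstra with a binary heap: each vertex is extracted once, each edge may relax once.
Each heap operation costs O(log V).
V + E = 34 + 214 = 248
ceil(log2(34)) = 6 (since 2^5 = 32 < 34 <= 64 = 2^6)
Total heap work = (V+E) * ceil(log2(V)) = 248 * 6 = 1488


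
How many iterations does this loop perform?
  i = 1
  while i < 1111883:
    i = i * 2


The loop variable doubles each iteration:
i = 1 -> 2 -> 4 -> 8 -> 16 -> 32 -> 64 -> 128 -> 256 -> 512 -> 1024 -> 2048 -> 4096 -> 8192 -> 16384 -> 32768 -> 65536 -> 131072 -> 262144 -> 524288 -> 1048576 -> 2097152 (stop, 2097152 >= 1111883)
Number of doublings = ceil(log2(1111883)) = 21


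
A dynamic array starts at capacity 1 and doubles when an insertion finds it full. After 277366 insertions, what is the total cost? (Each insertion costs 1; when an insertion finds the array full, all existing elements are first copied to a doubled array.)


Insertion cost: 277366 (one per element)
Resizes occur just before inserting elements 2, 3, 5, 9, ...
Elements copied at each resize: 1 + 2 + 4 + 8 + 16 + 32 + 64 + 128 + 256 + 512 + 1024 + 2048 + 4096 + 8192 + 16384 + 32768 + 65536 + 131072 + 262144
Sum of copies = 524287 (geometric series: 2^k - 1)
Total = 277366 + 524287 = 801653


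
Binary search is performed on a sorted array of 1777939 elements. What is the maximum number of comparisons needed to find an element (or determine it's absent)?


Binary search halves the search space each comparison:
  Step 1: search space = 1777939 -> 888969
  Step 2: search space = 888969 -> 444484
  Step 3: search space = 444484 -> 222242
  Step 4: search space = 222242 -> 111121
  Step 5: search space = 111121 -> 55560
  Step 6: search space = 55560 -> 27780
  Step 7: search space = 27780 -> 13890
  Step 8: search space = 13890 -> 6945
  Step 9: search space = 6945 -> 3472
  Step 10: search space = 3472 -> 1736
  Step 11: search space = 1736 -> 868
  Step 12: search space = 868 -> 434
  Step 13: search space = 434 -> 217
  Step 14: search space = 217 -> 108
  Step 15: search space = 108 -> 54
  Step 16: search space = 54 -> 27
  Step 17: search space = 27 -> 13
  Step 18: search space = 13 -> 6
  Step 19: search space = 6 -> 3
  Step 20: search space = 3 -> 1
  Step 21: search space = 1 (final check)
Maximum comparisons = floor(log2(1777939)) + 1 = 20 + 1 = 21


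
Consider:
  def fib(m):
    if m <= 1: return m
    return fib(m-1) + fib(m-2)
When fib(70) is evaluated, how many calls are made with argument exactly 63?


Let N(m) = number of times fib(m) is called while evaluating fib(70).
N(70) = 1 (the initial call).
N(69) = 1 (only fib(70) calls it).
For 1 <= m <= 68: fib(m) is called by fib(m+1) and fib(m+2), so
  N(m) = N(m+1) + N(m+2).
fib(0) is called only by fib(2), so N(0) = N(2).
Walk down from m=70:
  N(70)=1, N(69)=1, N(68)=2, N(67)=3, N(66)=5, N(65)=8, N(64)=13, N(63)=21
N(63) = 21


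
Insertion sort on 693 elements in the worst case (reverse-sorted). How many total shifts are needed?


In the worst case (reverse-sorted), each element shifts past all previous:
  Element 1: 1 shifts
  Element 2: 2 shifts
  Element 3: 3 shifts
  Element 4: 4 shifts
  Element 5: 5 shifts
  ...
  Element 692: 692 shifts
Total = 1 + 2 + ... + 692
= 693*(693-1)/2 = 239778


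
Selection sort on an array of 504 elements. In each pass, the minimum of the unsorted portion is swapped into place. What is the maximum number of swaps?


Selection sort performs one swap per pass:
  Pass 1: find min in positions 0 to 503, swap with position 0
  Pass 2: find min in positions 1 to 503, swap with position 1
  Pass 3: find min in positions 2 to 503, swap with position 2
  Pass 4: find min in positions 3 to 503, swap with position 3
  Pass 5: find min in positions 4 to 503, swap with position 4
  ... (498 more passes)
Total passes (and swaps) = n - 1 = 504 - 1 = 503


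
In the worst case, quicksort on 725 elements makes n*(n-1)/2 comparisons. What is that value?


Sum of comparisons per partition:
724 + 723 + ... + 1 + 0
= 725 * (725 - 1) / 2
= 725 * 724 / 2
= 262450


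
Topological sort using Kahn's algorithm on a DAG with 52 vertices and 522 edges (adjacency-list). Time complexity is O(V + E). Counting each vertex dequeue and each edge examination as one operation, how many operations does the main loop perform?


Kahn's algorithm:
  1. Compute in-degrees: O(V + E)
  2. Process queue: each vertex dequeued once (O(V))
     each edge examined once (O(E))
Total = V + E = 52 + 522 = 574


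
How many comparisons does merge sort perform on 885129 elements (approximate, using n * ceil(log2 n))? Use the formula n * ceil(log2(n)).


Recursion depth: ceil(log2(885129)) = 20
Each recursion level merges n = 885129 elements
Total = 885129 * 20 = 17702580


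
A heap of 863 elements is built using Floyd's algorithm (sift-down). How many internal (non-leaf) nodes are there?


Leaf nodes occupy roughly half the array.
Sift-down is called for each internal node, starting from the last one.
Internal nodes = floor(n/2) = floor(863/2) = 431


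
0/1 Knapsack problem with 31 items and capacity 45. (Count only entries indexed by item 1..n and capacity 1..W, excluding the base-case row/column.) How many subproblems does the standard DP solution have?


The DP table is indexed by (item, capacity).
Rows: 31 items
Columns: 45 capacity values (1 to W)
Total subproblems = 31 * 45 = 1395


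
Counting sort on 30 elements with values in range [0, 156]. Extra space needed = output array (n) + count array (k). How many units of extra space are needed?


Output array size: 30 (to store sorted result)
Count array size: 157 (one slot per possible value, range 0 to 156)
Total extra space = 30 + 157 = 187


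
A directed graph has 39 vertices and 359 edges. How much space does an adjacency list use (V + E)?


Adjacency list: one list head per vertex + one entry per edge
Vertex heads: 39
Edge entries: 359
Total = 39 + 359 = 398


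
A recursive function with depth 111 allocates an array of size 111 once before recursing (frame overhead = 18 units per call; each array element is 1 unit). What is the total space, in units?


Array allocation: 111 units (allocated once)
Stack frames: 111 deep * 18 per frame = 1998 units
Total = 111 + 1998 = 2109


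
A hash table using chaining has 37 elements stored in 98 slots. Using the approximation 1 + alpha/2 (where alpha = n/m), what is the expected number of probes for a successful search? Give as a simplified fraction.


Load factor alpha = n/m = 37/98
Expected probes = 1 + alpha/2 = 1 + 37/(2*98)
= 1 + 37/196
= 196/196 + 37/196
= 233/196


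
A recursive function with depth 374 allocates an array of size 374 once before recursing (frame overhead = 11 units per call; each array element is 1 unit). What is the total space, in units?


Array allocation: 374 units (allocated once)
Stack frames: 374 deep * 11 per frame = 4114 units
Total = 374 + 4114 = 4488


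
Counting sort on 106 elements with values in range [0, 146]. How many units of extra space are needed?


Output array size: 106 (to store sorted result)
Count array size: 147 (one slot per possible value, range 0 to 146)
Total extra space = 106 + 147 = 253


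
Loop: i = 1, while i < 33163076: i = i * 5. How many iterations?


i multiplies by 5 each step:
i = 1 -> 5 -> 25 -> 125 -> 625 -> 3125 -> 15625 -> 78125 -> 390625 -> 1953125 -> 9765625 -> 48828125 (stop)
Iterations = ceil(log_5(33163076)) = 11


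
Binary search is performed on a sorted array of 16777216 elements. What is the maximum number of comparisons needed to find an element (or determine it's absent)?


Binary search halves the search space each comparison:
  Step 1: search space = 16777216 -> 8388608
  Step 2: search space = 8388608 -> 4194304
  Step 3: search space = 4194304 -> 2097152
  Step 4: search space = 2097152 -> 1048576
  Step 5: search space = 1048576 -> 524288
  Step 6: search space = 524288 -> 262144
  Step 7: search space = 262144 -> 131072
  Step 8: search space = 131072 -> 65536
  Step 9: search space = 65536 -> 32768
  Step 10: search space = 32768 -> 16384
  Step 11: search space = 16384 -> 8192
  Step 12: search space = 8192 -> 4096
  Step 13: search space = 4096 -> 2048
  Step 14: search space = 2048 -> 1024
  Step 15: search space = 1024 -> 512
  Step 16: search space = 512 -> 256
  Step 17: search space = 256 -> 128
  Step 18: search space = 128 -> 64
  Step 19: search space = 64 -> 32
  Step 20: search space = 32 -> 16
  Step 21: search space = 16 -> 8
  Step 22: search space = 8 -> 4
  Step 23: search space = 4 -> 2
  Step 24: search space = 2 -> 1
  Step 25: search space = 1 (final check)
Maximum comparisons = floor(log2(16777216)) + 1 = 24 + 1 = 25


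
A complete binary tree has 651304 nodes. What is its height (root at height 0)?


In a complete binary tree, level k holds nodes 2^k .. 2^(k+1)-1 (1-indexed).
Height = floor(log2(n)) = floor(log2(651304)) = 19
Check: 2^19 = 524288 <= 651304 < 1048576 = 2^20


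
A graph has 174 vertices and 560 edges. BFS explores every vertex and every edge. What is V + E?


A full BFS traversal dequeues each vertex once and examines each edge once.
Vertex visits: 174
Edge visits: 560
V + E = 174 + 560 = 734


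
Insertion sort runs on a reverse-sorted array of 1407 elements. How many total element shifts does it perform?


Sum of shifts = 1 + 2 + 3 + ... + 1406
= 1407 * 1406 / 2
= 1978242 / 2
= 989121


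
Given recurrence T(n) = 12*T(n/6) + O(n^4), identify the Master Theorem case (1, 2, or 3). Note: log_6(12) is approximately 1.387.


Master Theorem parameters: a=12, b=6, c=4
log_b(a) = 1.387
Compare b^c with a: 6^4 = 1296 > 12, so c > log_b(a).
Comparing c=4 vs log_b(a)=1.387:
4 > 1.387 => Case 3
Result: T(n) = O(n^4)
Master Theorem case = 3


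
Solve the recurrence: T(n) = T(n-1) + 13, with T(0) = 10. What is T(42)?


Unrolling the recurrence:
T(42) = T(41) + 13
       = T(40) + 13 + 13
       = T(39) + 13*3
       ...
       = T(0) + 13*42
       = 10 + 546 = 556


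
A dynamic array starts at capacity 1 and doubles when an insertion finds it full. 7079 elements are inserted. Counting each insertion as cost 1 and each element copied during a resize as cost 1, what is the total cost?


n = 7079
Insertion costs: 7079
Resizes copy 1, 2, 4, ... up to the largest power of 2 that is <= n-1 = 7078, i.e. 4096.
Copy costs = 1 + 2 + 4 + 8 + 16 + 32 + 64 + 128 + 256 + 512 + 1024 + 2048 + 4096 = 8191
Total = 7079 + 8191 = 15270


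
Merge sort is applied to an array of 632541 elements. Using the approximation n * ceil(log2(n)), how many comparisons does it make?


Merge sort divides the array into halves recursively.
Number of levels = ceil(log2(632541)) = 20
At each level, approximately n = 632541 comparisons are needed for merging.
Total comparisons ~ n * ceil(log2(n)) = 632541 * 20 = 12650820


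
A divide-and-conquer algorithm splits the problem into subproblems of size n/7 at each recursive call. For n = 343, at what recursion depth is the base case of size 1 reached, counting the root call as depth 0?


At each depth, the problem size is divided by 7:
  Depth 0: problem size = 343
  Depth 1: problem size = 49
  Depth 2: problem size = 7
  Depth 3: problem size = 1 (base case)
The base case is reached at depth log_7(343) = 3 (the tree has 4 levels counting depth 0, but the depth asked for is 3).
Recursion depth = 3


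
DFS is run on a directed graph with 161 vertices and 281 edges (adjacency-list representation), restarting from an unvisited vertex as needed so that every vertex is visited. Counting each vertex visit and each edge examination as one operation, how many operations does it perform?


A full DFS traversal processes each vertex exactly once (push/pop on stack).
Each directed edge is examined once.
V = 161, E = 281
V + E = 442


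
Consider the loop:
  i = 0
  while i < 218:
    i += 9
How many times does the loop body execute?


Starting at i = 0, each iteration adds 9.
Iterations until i >= 218:
  Iteration 1: i = 0 -> i = 9
  Iteration 2: i = 9 -> i = 18
  Iteration 3: i = 18 -> i = 27
  Iteration 4: i = 27 -> i = 36
  Iteration 5: i = 36 -> i = 45
  Iteration 6: i = 45 -> i = 54
  Iteration 7: i = 54 -> i = 63
  Iteration 8: i = 63 -> i = 72
  ... continuing ...
Total iterations = ceil(218/9) = 25


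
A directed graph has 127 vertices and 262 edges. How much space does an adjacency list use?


Adjacency list: one list head per vertex + one entry per edge
Vertex heads: 127
Edge entries: 262
Total = 127 + 262 = 389


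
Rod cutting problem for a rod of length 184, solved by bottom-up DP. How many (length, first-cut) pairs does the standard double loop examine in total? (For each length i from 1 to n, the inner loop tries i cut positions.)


For each subproblem length i = 1..184, the inner loop considers i possible first cuts.
Total = 1 + 2 + ... + 184
= 184*(184+1)/2
= 184*185/2 = 17020


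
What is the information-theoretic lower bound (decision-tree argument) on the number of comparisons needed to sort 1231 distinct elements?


A binary decision tree of height h has at most 2^h leaves and needs at least n! of them, so h >= ceil(log2(n!)).
1231! is far too large to multiply out, so use Stirling's series:
  ln(n!) ~ n ln n - n + (1/2) ln(2 pi n) + 1/(12n)  (error below 1/(360 n^3), negligible here)
  ln(1231) = 7.1155821
  n ln n = 1231 * 7.1155821 = 8759.2816
  (1/2) ln(2 pi * 1231) = (1/2) ln(7734.6011) = 4.4767
  1/(12*1231) = 0.0001
  ln(1231!) ~ 8759.2816 - 1231 + 4.4767 + 0.0001 = 7532.7584
Convert to base 2: log2(1231!) = 7532.7584 / ln 2 = 7532.7584 / 0.69314718 = 10867.4732
ceil(10867.4732) = 10868


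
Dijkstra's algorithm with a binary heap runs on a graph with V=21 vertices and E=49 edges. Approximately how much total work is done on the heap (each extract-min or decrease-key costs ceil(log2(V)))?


Dijkstra with a binary heap: each vertex is extracted once, each edge may relax once.
Each heap operation costs O(log V).
V + E = 21 + 49 = 70
ceil(log2(21)) = 5 (since 2^4 = 16 < 21 <= 32 = 2^5)
Total heap work = (V+E) * ceil(log2(V)) = 70 * 5 = 350


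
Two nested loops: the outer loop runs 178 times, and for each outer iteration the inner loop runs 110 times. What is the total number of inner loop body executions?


Outer loop: 178 iterations
Inner loop: 110 iterations per outer iteration
Total = 178 * 110 = 19580


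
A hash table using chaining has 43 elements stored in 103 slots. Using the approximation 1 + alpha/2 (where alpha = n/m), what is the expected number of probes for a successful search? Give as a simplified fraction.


Load factor alpha = n/m = 43/103
Expected probes = 1 + alpha/2 = 1 + 43/(2*103)
= 1 + 43/206
= 206/206 + 43/206
= 249/206


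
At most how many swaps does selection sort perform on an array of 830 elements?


Each of the 829 passes places one element in its final position.
Pass 1: swap minimum into position 0
Pass 2: swap minimum of remaining into position 1
...
Pass 829: last two elements, one swap
Maximum swaps = 830 - 1 = 829


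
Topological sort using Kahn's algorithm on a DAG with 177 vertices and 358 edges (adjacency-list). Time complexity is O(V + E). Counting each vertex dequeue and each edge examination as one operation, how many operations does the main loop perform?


Kahn's algorithm:
  1. Compute in-degrees: O(V + E)
  2. Process queue: each vertex dequeued once (O(V))
     each edge examined once (O(E))
Total = V + E = 177 + 358 = 535


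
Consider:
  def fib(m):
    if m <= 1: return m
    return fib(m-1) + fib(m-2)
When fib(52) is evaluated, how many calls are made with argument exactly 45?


Let N(m) = number of times fib(m) is called while evaluating fib(52).
N(52) = 1 (the initial call).
N(51) = 1 (only fib(52) calls it).
For 1 <= m <= 50: fib(m) is called by fib(m+1) and fib(m+2), so
  N(m) = N(m+1) + N(m+2).
fib(0) is called only by fib(2), so N(0) = N(2).
Walk down from m=52:
  N(52)=1, N(51)=1, N(50)=2, N(49)=3, N(48)=5, N(47)=8, N(46)=13, N(45)=21
N(45) = 21


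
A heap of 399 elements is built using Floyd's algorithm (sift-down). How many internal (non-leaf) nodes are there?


Leaf nodes occupy roughly half the array.
Sift-down is called for each internal node, starting from the last one.
Internal nodes = floor(n/2) = floor(399/2) = 199


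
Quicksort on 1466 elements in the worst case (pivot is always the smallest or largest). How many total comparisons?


In the worst case, each partition step picks the worst pivot:
  Partition 1: 1465 comparisons (n-1 elements to compare)
  Partition 2: 1464 comparisons
  Partition 3: 1463 comparisons
  Partition 4: 1462 comparisons
  Partition 5: 1461 comparisons
  ...
  Last partition: 0 comparisons
Total = (n-1) + (n-2) + ... + 1 + 0 = n*(n-1)/2
= 1466*1465/2 = 1073845


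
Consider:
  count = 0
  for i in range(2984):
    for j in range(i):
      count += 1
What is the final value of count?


For each i, the inner loop runs i times:
  i=0: inner runs 0 times
  i=1: inner runs 1 time
  i=2: inner runs 2 times
  i=3: inner runs 3 times
  i=4: inner runs 4 times
  i=5: inner runs 5 times
  i=6: inner runs 6 times
  i=7: inner runs 7 times
  ...
Total = 0 + 1 + 2 + ... + 2983 = 2984*(2984-1)/2 = 4450636


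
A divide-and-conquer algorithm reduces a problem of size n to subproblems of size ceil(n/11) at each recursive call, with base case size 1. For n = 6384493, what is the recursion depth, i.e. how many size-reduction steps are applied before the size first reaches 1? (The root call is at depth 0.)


Each step divides the size by 11 (rounding up); after k steps the size is ceil(n/11^k), which equals 1 exactly when 11^k >= n.
So the depth is the smallest k with 11^k >= 6384493, i.e. ceil(log_11(6384493)).
11^6 = 1771561 < 6384493 <= 19487171 = 11^7
Recursion depth = 7


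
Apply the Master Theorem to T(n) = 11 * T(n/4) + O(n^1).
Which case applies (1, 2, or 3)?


The Master Theorem: T(n) = a*T(n/b) + O(n^c)
  a = 11, b = 4, c = 1
log_b(a) = log_4(11) ~ 1.73
Compare b^c with a: 4^1 = 4 < 11, so c < log_b(a).
Since c < log_b(a), Case 1 applies.
T(n) = O(n^(log_4 11)) ~ O(n^1.73)
Master Theorem case = 1


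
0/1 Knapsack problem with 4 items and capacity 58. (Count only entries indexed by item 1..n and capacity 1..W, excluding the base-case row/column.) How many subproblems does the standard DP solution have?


The DP table is indexed by (item, capacity).
Rows: 4 items
Columns: 58 capacity values (1 to W)
Total subproblems = 4 * 58 = 232


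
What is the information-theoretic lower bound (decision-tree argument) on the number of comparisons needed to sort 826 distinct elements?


A binary decision tree of height h has at most 2^h leaves and needs at least n! of them, so h >= ceil(log2(n!)).
826! is far too large to multiply out, so use Stirling's series:
  ln(n!) ~ n ln n - n + (1/2) ln(2 pi n) + 1/(12n)  (error below 1/(360 n^3), negligible here)
  ln(826) = 6.7165948
  n ln n = 826 * 6.7165948 = 5547.9073
  (1/2) ln(2 pi * 826) = (1/2) ln(5189.9111) = 4.2772
  1/(12*826) = 0.0001
  ln(826!) ~ 5547.9073 - 826 + 4.2772 + 0.0001 = 4726.1846
Convert to base 2: log2(826!) = 4726.1846 / ln 2 = 4726.1846 / 0.69314718 = 6818.4431
ceil(6818.4431) = 6819


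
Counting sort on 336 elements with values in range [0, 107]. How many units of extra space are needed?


Output array size: 336 (to store sorted result)
Count array size: 108 (one slot per possible value, range 0 to 107)
Total extra space = 336 + 108 = 444


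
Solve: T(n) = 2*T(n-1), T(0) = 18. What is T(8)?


Unrolling:
T(8) = 2*T(7) = 2^2*T(6) = ... = 2^8*T(0)
= 2^8 * 18
= 256 * 18 = 4608


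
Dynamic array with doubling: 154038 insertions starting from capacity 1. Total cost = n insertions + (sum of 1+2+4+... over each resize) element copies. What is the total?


n = 154038
Insertion costs: 154038
Resizes copy 1, 2, 4, ... up to the largest power of 2 that is <= n-1 = 154037, i.e. 131072.
Copy costs = 1 + 2 + 4 + 8 + 16 + 32 + 64 + 128 + 256 + 512 + 1024 + 2048 + 4096 + 8192 + 16384 + 32768 + 65536 + 131072 = 262143
Total = 154038 + 262143 = 416181


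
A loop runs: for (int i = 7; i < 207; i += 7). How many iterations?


Loop starts at i = 7, increments by 7, stops when i >= 207.
Number of iterations = ceil((207 - 7) / 7)
= ceil(200 / 7)
= 29


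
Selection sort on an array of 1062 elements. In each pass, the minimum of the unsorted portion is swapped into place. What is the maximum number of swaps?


Selection sort performs one swap per pass:
  Pass 1: find min in positions 0 to 1061, swap with position 0
  Pass 2: find min in positions 1 to 1061, swap with position 1
  Pass 3: find min in positions 2 to 1061, swap with position 2
  Pass 4: find min in positions 3 to 1061, swap with position 3
  Pass 5: find min in positions 4 to 1061, swap with position 4
  ... (1056 more passes)
Total passes (and swaps) = n - 1 = 1062 - 1 = 1061


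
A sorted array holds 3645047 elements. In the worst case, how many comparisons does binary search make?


Halving sequence: 3645047 -> 1822523 -> 911261 -> 455630 -> 227815 -> 113907 -> 56953 -> 28476 -> 14238 -> 7119 -> 3559 -> 1779 -> 889 -> 444 -> 222 -> 111 -> 55 -> 27 -> 13 -> 6 -> 3 -> 1
Number of halvings = 21
Max comparisons = 21 + 1 = 22


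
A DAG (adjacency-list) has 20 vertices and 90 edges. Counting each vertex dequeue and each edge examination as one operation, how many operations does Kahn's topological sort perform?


V = 20 (vertex processing)
E = 90 (edge processing)
V + E = 20 + 90 = 110


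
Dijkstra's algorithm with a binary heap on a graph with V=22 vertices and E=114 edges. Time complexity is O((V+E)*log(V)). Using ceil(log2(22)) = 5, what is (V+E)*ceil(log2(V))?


Dijkstra with a binary heap: each vertex is extracted once, each edge may relax once.
Each heap operation costs O(log V).
V + E = 22 + 114 = 136
ceil(log2(22)) = 5 (since 2^4 = 16 < 22 <= 32 = 2^5)
Total heap work = (V+E) * ceil(log2(V)) = 136 * 5 = 680


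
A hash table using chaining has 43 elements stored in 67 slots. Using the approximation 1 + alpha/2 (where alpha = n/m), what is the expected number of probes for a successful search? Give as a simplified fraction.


Load factor alpha = n/m = 43/67
Expected probes = 1 + alpha/2 = 1 + 43/(2*67)
= 1 + 43/134
= 134/134 + 43/134
= 177/134


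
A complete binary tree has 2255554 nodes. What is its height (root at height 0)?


In a complete binary tree, level k holds nodes 2^k .. 2^(k+1)-1 (1-indexed).
Height = floor(log2(n)) = floor(log2(2255554)) = 21
Check: 2^21 = 2097152 <= 2255554 < 4194304 = 2^22


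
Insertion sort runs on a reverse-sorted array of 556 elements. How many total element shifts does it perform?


Sum of shifts = 1 + 2 + 3 + ... + 555
= 556 * 555 / 2
= 308580 / 2
= 154290


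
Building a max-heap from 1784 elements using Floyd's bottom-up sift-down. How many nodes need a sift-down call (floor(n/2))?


In a heap of 1784 elements (0-indexed array):
  Last element index: 1783
  Parent of last element: floor((1783 - 1) / 2) = 891
  Internal nodes: indices 0 to 891
  Count = floor(1784/2) = 892


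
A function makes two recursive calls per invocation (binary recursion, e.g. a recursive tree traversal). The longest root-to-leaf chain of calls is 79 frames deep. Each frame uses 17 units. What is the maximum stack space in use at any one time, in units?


Binary recursion: the two calls run one after the other, so only one root-to-leaf chain of frames is on the stack at a time.
Maximum depth (longest chain) = 79 frames
Each frame = 17 units
Max stack space = 79 * 17 = 1343


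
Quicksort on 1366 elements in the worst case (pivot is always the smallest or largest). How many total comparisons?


In the worst case, each partition step picks the worst pivot:
  Partition 1: 1365 comparisons (n-1 elements to compare)
  Partition 2: 1364 comparisons
  Partition 3: 1363 comparisons
  Partition 4: 1362 comparisons
  Partition 5: 1361 comparisons
  ...
  Last partition: 0 comparisons
Total = (n-1) + (n-2) + ... + 1 + 0 = n*(n-1)/2
= 1366*1365/2 = 932295


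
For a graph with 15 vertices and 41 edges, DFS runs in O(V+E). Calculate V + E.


A full DFS traversal visits each vertex once and examines each edge once.
V = 15
E = 41
Sum = 15 + 41 = 56


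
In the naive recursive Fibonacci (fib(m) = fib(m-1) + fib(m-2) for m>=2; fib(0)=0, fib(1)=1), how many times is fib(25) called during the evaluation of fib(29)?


Let N(m) = number of times fib(m) is called while evaluating fib(29).
N(29) = 1 (the initial call).
N(28) = 1 (only fib(29) calls it).
For 1 <= m <= 27: fib(m) is called by fib(m+1) and fib(m+2), so
  N(m) = N(m+1) + N(m+2).
fib(0) is called only by fib(2), so N(0) = N(2).
Walk down from m=29:
  N(29)=1, N(28)=1, N(27)=2, N(26)=3, N(25)=5
N(25) = 5


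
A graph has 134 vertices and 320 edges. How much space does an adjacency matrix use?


Adjacency matrix: V x V grid of entries
Space = V^2 = 134^2 = 134 * 134 = 17956


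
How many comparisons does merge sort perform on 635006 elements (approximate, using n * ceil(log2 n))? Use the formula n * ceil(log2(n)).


Recursion depth: ceil(log2(635006)) = 20
Each recursion level merges n = 635006 elements
Total = 635006 * 20 = 12700120


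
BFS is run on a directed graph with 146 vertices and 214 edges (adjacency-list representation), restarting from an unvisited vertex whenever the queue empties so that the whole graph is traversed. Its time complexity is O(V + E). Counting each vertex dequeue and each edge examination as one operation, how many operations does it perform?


A full BFS traversal dequeues each vertex exactly once and examines each directed edge exactly once.
V = 146 (vertex processing cost)
E = 214 (edge examination cost)
Total operations proportional to V + E = 146 + 214 = 360
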